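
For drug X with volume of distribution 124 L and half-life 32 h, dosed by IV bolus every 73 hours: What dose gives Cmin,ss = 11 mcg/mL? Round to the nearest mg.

5266 mg

τ/t½ = 73/32 ≈ 2.2812, so f = (1/2)^(73/32) ≈ 0.205719.
Cmin,ss = (D/Vd)·f/(1−f), so D = Cmin,ss·Vd·(1−f)/f.
D = 11 × 124 × (1−f)/f ≈ 11 × 124 × 3.86100 ≈ 5266.40 mg.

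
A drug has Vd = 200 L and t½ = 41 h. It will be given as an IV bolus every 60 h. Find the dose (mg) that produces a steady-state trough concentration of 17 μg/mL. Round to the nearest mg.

τ/t½ = 60/41 ≈ 1.4634, so f = (1/2)^(60/41) ≈ 0.362634.
Cmin,ss = (D/Vd)·f/(1−f), so D = Cmin,ss·Vd·(1−f)/f.
D = 17 × 200 × (1−f)/f ≈ 17 × 200 × 1.75760 ≈ 5975.84 mg.

5976 mg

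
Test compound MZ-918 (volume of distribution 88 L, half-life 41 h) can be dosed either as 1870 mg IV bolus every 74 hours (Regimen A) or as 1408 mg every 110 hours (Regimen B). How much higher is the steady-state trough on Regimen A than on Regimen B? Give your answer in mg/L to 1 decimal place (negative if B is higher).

5.6 mg/L

Regimen A: f = (1/2)^(74/41) ≈ 0.2862; Cmin,ss = (1870/88)·f/(1−f) ≈ 8.520 mg/L.
Regimen B: f = (1/2)^(110/41) ≈ 0.1557; Cmin,ss = (1408/88)·f/(1−f) ≈ 2.951 mg/L.
Difference ≈ 8.520 − 2.951 ≈ 5.569 mg/L.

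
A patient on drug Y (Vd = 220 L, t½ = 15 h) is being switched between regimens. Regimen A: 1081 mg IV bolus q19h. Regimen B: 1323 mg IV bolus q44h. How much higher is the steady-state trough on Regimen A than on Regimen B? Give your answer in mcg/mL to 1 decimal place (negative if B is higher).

2.6 mcg/mL

Regimen A: f = (1/2)^(19/15) ≈ 0.4156; Cmin,ss = (1081/220)·f/(1−f) ≈ 3.494 mcg/mL.
Regimen B: f = (1/2)^(44/15) ≈ 0.1309; Cmin,ss = (1323/220)·f/(1−f) ≈ 0.906 mcg/mL.
Difference ≈ 3.494 − 0.906 ≈ 2.588 mcg/mL.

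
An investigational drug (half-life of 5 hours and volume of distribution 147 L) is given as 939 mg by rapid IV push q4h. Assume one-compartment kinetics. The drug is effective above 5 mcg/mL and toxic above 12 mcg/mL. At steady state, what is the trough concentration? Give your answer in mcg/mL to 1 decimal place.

8.6 mcg/mL

Over one 4-h interval, 4/5 ≈ 0.8 half-lives elapse, leaving f ≈ 0.5743 of each dose.
Each bolus raises the concentration by D/Vd = 939/147 ≈ 6.388 mcg/mL.
Steady-state trough Cmin,ss = C₀·f/(1−f) ≈ 6.388 × 0.5743/0.4257 ≈ 8.618 mcg/mL.
Trough 8.6 mcg/mL vs MEC 5 mcg/mL: adequate.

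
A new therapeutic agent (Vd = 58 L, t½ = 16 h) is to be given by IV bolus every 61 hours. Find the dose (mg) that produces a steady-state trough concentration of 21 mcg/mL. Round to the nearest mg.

15895 mg

τ/t½ = 61/16 ≈ 3.8125, so f = (1/2)^(61/16) ≈ 0.071174.
Cmin,ss = (D/Vd)·f/(1−f), so D = Cmin,ss·Vd·(1−f)/f.
D = 21 × 58 × (1−f)/f ≈ 21 × 58 × 13.05007 ≈ 15894.99 mg.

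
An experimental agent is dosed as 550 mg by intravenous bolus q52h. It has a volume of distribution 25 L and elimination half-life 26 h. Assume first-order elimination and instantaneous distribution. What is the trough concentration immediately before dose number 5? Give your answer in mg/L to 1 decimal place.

7.3 mg/L

f = (1/2)^(τ/t½) = (1/2)^(52/26) ≈ 0.2500.
C₀ = D/Vd = 550/25 ≈ 22.000 mg/L.
Before the 5th dose, 4 doses have been given. Superposition: Cmin = C₀·(f + f² + … + f^4).
≈ 22.000 × (0.2500 + 0.0625 + 0.0156 + 0.0039) ≈ 22.000 × 0.3320 ≈ 7.304 mg/L.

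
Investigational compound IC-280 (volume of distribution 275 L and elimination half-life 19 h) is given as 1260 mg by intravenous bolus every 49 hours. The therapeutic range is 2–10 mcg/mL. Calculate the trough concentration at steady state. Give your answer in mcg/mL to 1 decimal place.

0.9 mcg/mL

τ/t½ = 49/19 ≈ 2.5789, so fraction remaining f = (1/2)^(49/19) ≈ 0.1674.
Accumulation ratio R = 1/(1 − f) ≈ 1/0.8326 ≈ 1.2011.
Each bolus raises the concentration by D/Vd = 1260/275 ≈ 4.582 mcg/mL.
Cmax,ss = C₀/(1 − f) ≈ 4.582/0.8326 ≈ 5.503 mcg/mL.
One interval later, Cmin,ss = Cmax,ss·e^(−kτ) ≈ 5.503 × 0.1674 ≈ 0.921 mcg/mL.
Trough 0.9 mcg/mL vs MEC 2 mcg/mL: subtherapeutic.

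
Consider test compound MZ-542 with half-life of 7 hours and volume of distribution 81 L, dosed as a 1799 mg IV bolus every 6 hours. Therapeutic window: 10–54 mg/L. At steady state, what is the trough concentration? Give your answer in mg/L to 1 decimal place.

τ/t½ = 6/7 ≈ 0.85714, so fraction remaining f = (1/2)^(6/7) ≈ 0.5520.
Single-dose peak C₀ = D/Vd = 1799/81 ≈ 22.210 mg/L.
Steady-state trough Cmin,ss = C₀·f/(1−f) ≈ 22.210 × 0.5520/0.4480 ≈ 27.366 mg/L.
Trough 27.4 mg/L vs MEC 10 mg/L: adequate.

27.4 mg/L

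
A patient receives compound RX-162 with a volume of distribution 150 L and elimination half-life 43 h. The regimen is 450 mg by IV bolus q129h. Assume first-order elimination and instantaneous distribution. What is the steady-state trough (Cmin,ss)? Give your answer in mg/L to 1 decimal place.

τ = 129 h = 3 half-lives, so f = (1/2)^3 = 0.125.
Accumulation ratio R = 1/(1 − f) = 1/0.875 = 8/7.
Single-dose peak C₀ = D/Vd = 450/150 = 3 mg/L.
Steady-state peak Cmax,ss = C₀·R = 3 × 8/7 ≈ 3.429 mg/L.
Steady-state trough Cmin,ss = Cmax,ss·f ≈ 3.429 × 0.125 ≈ 0.429 mg/L.

0.4 mg/L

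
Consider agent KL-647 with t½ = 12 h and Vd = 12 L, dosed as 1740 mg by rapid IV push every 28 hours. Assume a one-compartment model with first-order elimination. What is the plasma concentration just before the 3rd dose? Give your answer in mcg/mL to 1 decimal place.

34.5 mcg/mL

f = (1/2)^(τ/t½) = (1/2)^(28/12) ≈ 0.1984.
C₀ = D/Vd = 1740/12 ≈ 145.000 mcg/mL.
Before the 3rd dose, 2 doses have been given. Superposition: Cmin = C₀·(f + f²).
≈ 145.000 × (0.1984 + 0.0394) ≈ 145.000 × 0.2378 ≈ 34.481 mcg/mL.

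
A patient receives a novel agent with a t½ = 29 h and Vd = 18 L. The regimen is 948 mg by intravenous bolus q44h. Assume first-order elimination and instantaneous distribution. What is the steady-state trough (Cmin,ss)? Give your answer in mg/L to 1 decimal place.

28.3 mg/L

τ/t½ = 44/29 ≈ 1.5172, so fraction remaining f = (1/2)^(44/29) ≈ 0.3494.
At steady state, accumulation factor R = 1/(1 − e^(−kτ)) ≈ 1.5370.
Each bolus raises the concentration by D/Vd = 948/18 ≈ 52.667 mg/L.
Cmax,ss = C₀/(1 − f) ≈ 52.667/0.6506 ≈ 80.951 mg/L.
Steady-state trough Cmin,ss = Cmax,ss·f ≈ 80.951 × 0.3494 ≈ 28.284 mg/L.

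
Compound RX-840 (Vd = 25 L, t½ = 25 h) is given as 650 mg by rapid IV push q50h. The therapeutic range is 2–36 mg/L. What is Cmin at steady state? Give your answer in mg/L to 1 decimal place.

τ = 50 h = 2 half-lives, so f = (1/2)^2 = 0.25.
Accumulation ratio R = 1/(1 − f) = 1/0.75 = 4/3.
Single-dose peak C₀ = D/Vd = 650/25 = 26 mg/L.
Steady-state peak Cmax,ss = C₀·R = 26 × 4/3 ≈ 34.667 mg/L.
Steady-state trough Cmin,ss = Cmax,ss·f ≈ 34.667 × 0.25 ≈ 8.667 mg/L.
Trough 8.7 mg/L vs MEC 2 mg/L: adequate.

8.7 mg/L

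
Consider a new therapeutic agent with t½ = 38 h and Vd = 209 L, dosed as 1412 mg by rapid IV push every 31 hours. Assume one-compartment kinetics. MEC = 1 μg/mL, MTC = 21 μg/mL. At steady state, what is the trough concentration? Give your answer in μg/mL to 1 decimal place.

8.9 μg/mL

k = ln2/t½ = ln2/38 ≈ 0.018241 h⁻¹; fraction remaining f = e^(−kτ) = e^(−0.018241×31) ≈ 0.5681.
Each bolus raises the concentration by D/Vd = 1412/209 ≈ 6.756 μg/mL.
Steady-state trough Cmin,ss = C₀·f/(1−f) ≈ 6.756 × 0.5681/0.4319 ≈ 8.887 μg/mL.
Trough 8.9 μg/mL vs MEC 1 μg/mL: adequate.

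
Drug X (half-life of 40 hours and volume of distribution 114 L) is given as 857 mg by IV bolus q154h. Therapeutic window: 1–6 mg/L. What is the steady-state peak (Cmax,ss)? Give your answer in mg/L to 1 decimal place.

τ/t½ = 154/40 ≈ 3.85, so fraction remaining f = (1/2)^(154/40) ≈ 0.0693.
Accumulation ratio R = 1/(1 − f) ≈ 1/0.9307 ≈ 1.0745.
Single-dose peak C₀ = D/Vd = 857/114 ≈ 7.518 mg/L.
Steady-state peak Cmax,ss = C₀·R ≈ 7.518 × 1.0745 ≈ 8.078 mg/L.
Peak 8.1 mg/L vs MTC 6 mg/L: exceeds toxic threshold.

8.1 mg/L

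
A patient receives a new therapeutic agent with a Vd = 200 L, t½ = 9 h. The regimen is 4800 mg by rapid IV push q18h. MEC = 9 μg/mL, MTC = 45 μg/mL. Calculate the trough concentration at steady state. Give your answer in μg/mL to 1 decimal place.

τ = 18 h = 2 half-lives, so f = (1/2)^2 = 0.25.
At steady state, R = 1/(1 − 0.25) = 4/3.
Single-dose peak C₀ = D/Vd = 4800/200 = 24 μg/mL.
Steady-state peak Cmax,ss = C₀·R = 24 × 4/3 ≈ 32.000 μg/mL.
Steady-state trough Cmin,ss = Cmax,ss·f ≈ 32.000 × 0.25 ≈ 8.000 μg/mL.
Trough 8.0 μg/mL vs MEC 9 μg/mL: subtherapeutic.

8.0 μg/mL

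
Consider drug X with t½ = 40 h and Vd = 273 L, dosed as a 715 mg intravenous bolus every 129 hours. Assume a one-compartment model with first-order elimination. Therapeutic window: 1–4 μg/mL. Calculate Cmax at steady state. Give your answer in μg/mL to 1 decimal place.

2.9 μg/mL

Over one 129-h interval, 129/40 ≈ 3.225 half-lives elapse, leaving f ≈ 0.1069 of each dose.
Accumulation ratio R = 1/(1 − f) ≈ 1/0.8931 ≈ 1.1197.
Each bolus raises the concentration by D/Vd = 715/273 ≈ 2.619 μg/mL.
Steady-state peak Cmax,ss = C₀·R ≈ 2.619 × 1.1197 ≈ 2.932 μg/mL.
Peak 2.9 μg/mL vs MTC 4 μg/mL: below toxic threshold.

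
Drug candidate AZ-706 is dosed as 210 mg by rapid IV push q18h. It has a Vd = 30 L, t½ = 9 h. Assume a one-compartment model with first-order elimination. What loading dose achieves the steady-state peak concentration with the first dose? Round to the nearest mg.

280 mg

f = (1/2)^(18/9) ≈ 0.250000; accumulation ratio R = 1/(1−f) ≈ 1.33333.
Loading dose to hit Cmax,ss on first dose: D_load = D_maint·R ≈ 210 × 1.33333 ≈ 280.00 mg.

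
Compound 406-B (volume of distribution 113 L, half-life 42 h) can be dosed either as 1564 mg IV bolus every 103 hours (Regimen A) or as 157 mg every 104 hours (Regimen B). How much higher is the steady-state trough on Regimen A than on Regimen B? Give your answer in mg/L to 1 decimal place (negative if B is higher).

Regimen A: f = (1/2)^(103/42) ≈ 0.1827; Cmin,ss = (1564/113)·f/(1−f) ≈ 3.094 mg/L.
Regimen B: f = (1/2)^(104/42) ≈ 0.1797; Cmin,ss = (157/113)·f/(1−f) ≈ 0.304 mg/L.
Difference ≈ 3.094 − 0.304 ≈ 2.790 mg/L.

2.8 mg/L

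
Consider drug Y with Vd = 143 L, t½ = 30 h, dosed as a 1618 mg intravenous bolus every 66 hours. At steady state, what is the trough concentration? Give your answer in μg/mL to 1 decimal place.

3.1 μg/mL

k = ln2/t½ = ln2/30 ≈ 0.023105 h⁻¹; fraction remaining f = e^(−kτ) = e^(−0.023105×66) ≈ 0.2176.
Accumulation ratio R = 1/(1 − f) ≈ 1/0.7824 ≈ 1.2781.
Single-dose peak C₀ = D/Vd = 1618/143 ≈ 11.315 μg/mL.
Cmax,ss = C₀/(1 − f) ≈ 11.315/0.7824 ≈ 14.462 μg/mL.
One interval later, Cmin,ss = Cmax,ss·e^(−kτ) ≈ 14.462 × 0.2176 ≈ 3.147 μg/mL.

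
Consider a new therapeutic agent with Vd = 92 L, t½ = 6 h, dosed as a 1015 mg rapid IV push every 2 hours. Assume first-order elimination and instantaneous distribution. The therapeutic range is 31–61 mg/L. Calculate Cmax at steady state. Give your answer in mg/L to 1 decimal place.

k = ln2/t½ = ln2/6 ≈ 0.115525 h⁻¹; fraction remaining f = e^(−kτ) = e^(−0.115525×2) ≈ 0.7937.
Accumulation ratio R = 1/(1 − f) ≈ 1/0.2063 ≈ 4.8473.
Each bolus raises the concentration by D/Vd = 1015/92 ≈ 11.033 mg/L.
Steady-state peak Cmax,ss = C₀·R ≈ 11.033 × 4.8473 ≈ 53.480 mg/L.
Peak 53.5 mg/L vs MTC 61 mg/L: below toxic threshold.

53.5 mg/L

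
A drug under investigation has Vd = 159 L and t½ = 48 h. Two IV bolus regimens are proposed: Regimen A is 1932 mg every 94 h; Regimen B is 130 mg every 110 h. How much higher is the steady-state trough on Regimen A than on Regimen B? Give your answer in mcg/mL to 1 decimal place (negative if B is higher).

Regimen A: f = (1/2)^(94/48) ≈ 0.2573; Cmin,ss = (1932/159)·f/(1−f) ≈ 4.210 mcg/mL.
Regimen B: f = (1/2)^(110/48) ≈ 0.2042; Cmin,ss = (130/159)·f/(1−f) ≈ 0.210 mcg/mL.
Difference ≈ 4.210 − 0.210 ≈ 4.000 mcg/mL.

4.0 mcg/mL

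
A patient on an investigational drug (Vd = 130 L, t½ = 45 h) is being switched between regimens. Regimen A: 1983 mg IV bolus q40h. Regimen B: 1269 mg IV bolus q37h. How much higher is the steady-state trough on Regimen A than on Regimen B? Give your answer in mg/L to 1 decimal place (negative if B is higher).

5.2 mg/L

Regimen A: f = (1/2)^(40/45) ≈ 0.5400; Cmin,ss = (1983/130)·f/(1−f) ≈ 17.907 mg/L.
Regimen B: f = (1/2)^(37/45) ≈ 0.5656; Cmin,ss = (1269/130)·f/(1−f) ≈ 12.710 mg/L.
Difference ≈ 17.907 − 12.710 ≈ 5.197 mg/L.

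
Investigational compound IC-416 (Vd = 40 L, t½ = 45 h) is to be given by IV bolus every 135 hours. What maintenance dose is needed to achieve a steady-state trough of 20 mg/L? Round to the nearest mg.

5600 mg

τ/t½ = 135/45 ≈ 3, so f = (1/2)^(135/45) ≈ 0.125000.
Cmin,ss = (D/Vd)·f/(1−f), so D = Cmin,ss·Vd·(1−f)/f.
D = 20 × 40 × (1−f)/f ≈ 20 × 40 × 7.00000 ≈ 5600.00 mg.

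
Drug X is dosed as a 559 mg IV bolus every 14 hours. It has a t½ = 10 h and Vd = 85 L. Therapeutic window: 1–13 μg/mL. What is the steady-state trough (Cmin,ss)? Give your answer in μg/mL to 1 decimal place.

4.0 μg/mL

k = ln2/t½ = ln2/10 ≈ 0.069315 h⁻¹; fraction remaining f = e^(−kτ) = e^(−0.069315×14) ≈ 0.3789.
At steady state, accumulation factor R = 1/(1 − e^(−kτ)) ≈ 1.6100.
Single-dose peak C₀ = D/Vd = 559/85 ≈ 6.576 μg/mL.
Cmax,ss = C₀/(1 − f) ≈ 6.576/0.6211 ≈ 10.588 μg/mL.
Steady-state trough Cmin,ss = Cmax,ss·f ≈ 10.588 × 0.3789 ≈ 4.012 μg/mL.
Trough 4.0 μg/mL vs MEC 1 μg/mL: adequate.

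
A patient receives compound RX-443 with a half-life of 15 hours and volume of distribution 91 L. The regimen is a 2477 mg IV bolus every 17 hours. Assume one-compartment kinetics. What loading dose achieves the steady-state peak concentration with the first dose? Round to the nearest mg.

4552 mg

f = (1/2)^(17/15) ≈ 0.455861; accumulation ratio R = 1/(1−f) ≈ 1.83777.
Loading dose to hit Cmax,ss on first dose: D_load = D_maint·R ≈ 2477 × 1.83777 ≈ 4552.16 mg.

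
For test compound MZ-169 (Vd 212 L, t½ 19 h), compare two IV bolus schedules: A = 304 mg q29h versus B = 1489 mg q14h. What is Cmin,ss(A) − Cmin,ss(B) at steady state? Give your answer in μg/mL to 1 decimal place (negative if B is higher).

-9.8 μg/mL

Regimen A: f = (1/2)^(29/19) ≈ 0.3472; Cmin,ss = (304/212)·f/(1−f) ≈ 0.763 μg/mL.
Regimen B: f = (1/2)^(14/19) ≈ 0.6001; Cmin,ss = (1489/212)·f/(1−f) ≈ 10.540 μg/mL.
Difference ≈ 0.763 − 10.540 ≈ -9.777 μg/mL.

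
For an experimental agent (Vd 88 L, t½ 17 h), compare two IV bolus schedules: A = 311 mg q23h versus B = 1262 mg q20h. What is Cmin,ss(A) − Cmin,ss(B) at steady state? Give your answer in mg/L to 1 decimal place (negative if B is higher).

Regimen A: f = (1/2)^(23/17) ≈ 0.3915; Cmin,ss = (311/88)·f/(1−f) ≈ 2.274 mg/L.
Regimen B: f = (1/2)^(20/17) ≈ 0.4424; Cmin,ss = (1262/88)·f/(1−f) ≈ 11.378 mg/L.
Difference ≈ 2.274 − 11.378 ≈ -9.104 mg/L.

-9.1 mg/L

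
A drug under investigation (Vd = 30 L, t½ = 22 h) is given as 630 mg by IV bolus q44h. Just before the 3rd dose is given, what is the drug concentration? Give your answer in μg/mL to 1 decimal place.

6.6 μg/mL

f = (1/2)^(τ/t½) = (1/2)^(44/22) ≈ 0.2500.
C₀ = D/Vd = 630/30 ≈ 21.000 μg/mL.
Before the 3rd dose, 2 doses have been given. Superposition: Cmin = C₀·(f + f²).
≈ 21.000 × (0.2500 + 0.0625) ≈ 21.000 × 0.3125 ≈ 6.562 μg/mL.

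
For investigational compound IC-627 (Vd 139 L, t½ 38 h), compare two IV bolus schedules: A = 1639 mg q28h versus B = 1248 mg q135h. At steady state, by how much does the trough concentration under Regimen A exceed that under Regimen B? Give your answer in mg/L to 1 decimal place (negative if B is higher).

Regimen A: f = (1/2)^(28/38) ≈ 0.6001; Cmin,ss = (1639/139)·f/(1−f) ≈ 17.694 mg/L.
Regimen B: f = (1/2)^(135/38) ≈ 0.0852; Cmin,ss = (1248/139)·f/(1−f) ≈ 0.836 mg/L.
Difference ≈ 17.694 − 0.836 ≈ 16.858 mg/L.

16.9 mg/L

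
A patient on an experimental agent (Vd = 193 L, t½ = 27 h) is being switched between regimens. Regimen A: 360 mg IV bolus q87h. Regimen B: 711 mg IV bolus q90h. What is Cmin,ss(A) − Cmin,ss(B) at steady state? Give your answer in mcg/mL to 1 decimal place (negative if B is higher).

-0.2 mcg/mL

Regimen A: f = (1/2)^(87/27) ≈ 0.1072; Cmin,ss = (360/193)·f/(1−f) ≈ 0.224 mcg/mL.
Regimen B: f = (1/2)^(90/27) ≈ 0.0992; Cmin,ss = (711/193)·f/(1−f) ≈ 0.406 mcg/mL.
Difference ≈ 0.224 − 0.406 ≈ -0.182 mcg/mL.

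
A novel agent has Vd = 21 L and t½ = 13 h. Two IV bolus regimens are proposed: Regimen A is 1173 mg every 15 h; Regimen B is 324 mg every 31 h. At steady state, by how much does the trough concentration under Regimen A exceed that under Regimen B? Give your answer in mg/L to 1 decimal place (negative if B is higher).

Regimen A: f = (1/2)^(15/13) ≈ 0.4494; Cmin,ss = (1173/21)·f/(1−f) ≈ 45.591 mg/L.
Regimen B: f = (1/2)^(31/13) ≈ 0.1915; Cmin,ss = (324/21)·f/(1−f) ≈ 3.654 mg/L.
Difference ≈ 45.591 − 3.654 ≈ 41.937 mg/L.

41.9 mg/L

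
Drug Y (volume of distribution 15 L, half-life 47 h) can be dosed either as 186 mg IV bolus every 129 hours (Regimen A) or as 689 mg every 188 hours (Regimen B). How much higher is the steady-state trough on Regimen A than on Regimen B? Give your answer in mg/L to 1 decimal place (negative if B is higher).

-0.9 mg/L

Regimen A: f = (1/2)^(129/47) ≈ 0.1492; Cmin,ss = (186/15)·f/(1−f) ≈ 2.175 mg/L.
Regimen B: f = (1/2)^(188/47) ≈ 0.0625; Cmin,ss = (689/15)·f/(1−f) ≈ 3.062 mg/L.
Difference ≈ 2.175 − 3.062 ≈ -0.887 mg/L.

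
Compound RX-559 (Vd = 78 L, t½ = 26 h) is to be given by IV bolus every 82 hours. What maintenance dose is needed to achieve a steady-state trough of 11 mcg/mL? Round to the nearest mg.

6778 mg

τ/t½ = 82/26 ≈ 3.1538, so f = (1/2)^(82/26) ≈ 0.112356.
Cmin,ss = (D/Vd)·f/(1−f), so D = Cmin,ss·Vd·(1−f)/f.
D = 11 × 78 × (1−f)/f ≈ 11 × 78 × 7.90028 ≈ 6778.44 mg.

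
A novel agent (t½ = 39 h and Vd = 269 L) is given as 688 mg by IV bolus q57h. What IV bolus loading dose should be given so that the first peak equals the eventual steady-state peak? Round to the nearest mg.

f = (1/2)^(57/39) ≈ 0.363106; accumulation ratio R = 1/(1−f) ≈ 1.57012.
Loading dose to hit Cmax,ss on first dose: D_load = D_maint·R ≈ 688 × 1.57012 ≈ 1080.24 mg.

1080 mg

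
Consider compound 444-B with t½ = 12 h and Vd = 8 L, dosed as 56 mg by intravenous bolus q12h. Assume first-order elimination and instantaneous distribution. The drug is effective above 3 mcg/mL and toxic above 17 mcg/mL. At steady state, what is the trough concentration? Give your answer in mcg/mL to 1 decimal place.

τ = 12 h = 1 half-life, so f = (1/2)^1 = 0.5.
Accumulation ratio R = 1/(1 − f) = 1/0.5 = 2/1.
Single-dose peak C₀ = D/Vd = 56/8 = 7 mcg/mL.
Steady-state peak Cmax,ss = C₀·R = 7 × 2/1 ≈ 14.000 mcg/mL.
Steady-state trough Cmin,ss = Cmax,ss·f ≈ 14.000 × 0.5 ≈ 7.000 mcg/mL.
Trough 7.0 mcg/mL vs MEC 3 mcg/mL: adequate.

7.0 mcg/mL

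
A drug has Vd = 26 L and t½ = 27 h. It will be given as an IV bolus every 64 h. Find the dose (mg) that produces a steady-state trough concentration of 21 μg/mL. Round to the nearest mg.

τ/t½ = 64/27 ≈ 2.3704, so f = (1/2)^(64/27) ≈ 0.193396.
Cmin,ss = (D/Vd)·f/(1−f), so D = Cmin,ss·Vd·(1−f)/f.
D = 21 × 26 × (1−f)/f ≈ 21 × 26 × 4.17074 ≈ 2277.22 mg.

2277 mg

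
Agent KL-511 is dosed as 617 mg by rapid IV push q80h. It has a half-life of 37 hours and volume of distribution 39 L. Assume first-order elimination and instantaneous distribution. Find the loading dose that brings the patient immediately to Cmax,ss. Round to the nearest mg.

795 mg

f = (1/2)^(80/37) ≈ 0.223421; accumulation ratio R = 1/(1−f) ≈ 1.28770.
Loading dose to hit Cmax,ss on first dose: D_load = D_maint·R ≈ 617 × 1.28770 ≈ 794.51 mg.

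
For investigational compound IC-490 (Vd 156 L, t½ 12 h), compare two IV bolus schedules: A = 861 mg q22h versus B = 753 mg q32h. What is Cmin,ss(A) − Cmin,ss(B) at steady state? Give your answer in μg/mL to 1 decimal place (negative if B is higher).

Regimen A: f = (1/2)^(22/12) ≈ 0.2806; Cmin,ss = (861/156)·f/(1−f) ≈ 2.153 μg/mL.
Regimen B: f = (1/2)^(32/12) ≈ 0.1575; Cmin,ss = (753/156)·f/(1−f) ≈ 0.902 μg/mL.
Difference ≈ 2.153 − 0.902 ≈ 1.251 μg/mL.

1.3 μg/mL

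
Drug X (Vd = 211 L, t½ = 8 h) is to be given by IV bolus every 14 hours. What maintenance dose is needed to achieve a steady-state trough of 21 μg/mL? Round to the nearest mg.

τ/t½ = 14/8 ≈ 1.75, so f = (1/2)^(14/8) ≈ 0.297302.
Cmin,ss = (D/Vd)·f/(1−f), so D = Cmin,ss·Vd·(1−f)/f.
D = 21 × 211 × (1−f)/f ≈ 21 × 211 × 2.36358 ≈ 10473.02 mg.

10473 mg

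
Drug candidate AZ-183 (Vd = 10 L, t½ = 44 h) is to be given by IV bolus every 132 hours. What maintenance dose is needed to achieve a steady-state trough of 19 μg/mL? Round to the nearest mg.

τ/t½ = 132/44 ≈ 3, so f = (1/2)^(132/44) ≈ 0.125000.
Cmin,ss = (D/Vd)·f/(1−f), so D = Cmin,ss·Vd·(1−f)/f.
D = 19 × 10 × (1−f)/f ≈ 19 × 10 × 7.00000 ≈ 1330.00 mg.

1330 mg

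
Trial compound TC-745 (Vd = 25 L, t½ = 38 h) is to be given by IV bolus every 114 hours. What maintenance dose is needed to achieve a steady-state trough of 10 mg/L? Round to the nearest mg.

τ/t½ = 114/38 ≈ 3, so f = (1/2)^(114/38) ≈ 0.125000.
Cmin,ss = (D/Vd)·f/(1−f), so D = Cmin,ss·Vd·(1−f)/f.
D = 10 × 25 × (1−f)/f ≈ 10 × 25 × 7.00000 ≈ 1750.00 mg.

1750 mg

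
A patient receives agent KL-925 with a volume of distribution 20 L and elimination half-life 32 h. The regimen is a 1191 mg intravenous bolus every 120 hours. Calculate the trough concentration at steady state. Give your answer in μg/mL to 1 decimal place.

4.8 μg/mL

τ/t½ = 120/32 ≈ 3.75, so fraction remaining f = (1/2)^(120/32) ≈ 0.0743.
Each bolus raises the concentration by D/Vd = 1191/20 ≈ 59.550 μg/mL.
Steady-state trough Cmin,ss = C₀·f/(1−f) ≈ 59.550 × 0.0743/0.9257 ≈ 4.780 μg/mL.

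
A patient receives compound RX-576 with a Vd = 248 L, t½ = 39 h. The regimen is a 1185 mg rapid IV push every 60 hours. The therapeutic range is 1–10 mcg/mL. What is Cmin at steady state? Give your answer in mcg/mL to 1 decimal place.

Over one 60-h interval, 60/39 ≈ 1.5385 half-lives elapse, leaving f ≈ 0.3443 of each dose.
Single-dose peak C₀ = D/Vd = 1185/248 ≈ 4.778 mcg/mL.
Steady-state trough Cmin,ss = C₀·f/(1−f) ≈ 4.778 × 0.3443/0.6557 ≈ 2.509 mcg/mL.
Trough 2.5 mcg/mL vs MEC 1 mcg/mL: adequate.

2.5 mcg/mL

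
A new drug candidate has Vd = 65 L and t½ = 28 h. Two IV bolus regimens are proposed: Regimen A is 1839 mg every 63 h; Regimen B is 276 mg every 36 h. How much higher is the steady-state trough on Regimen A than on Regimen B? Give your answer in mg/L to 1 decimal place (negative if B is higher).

4.6 mg/L

Regimen A: f = (1/2)^(63/28) ≈ 0.2102; Cmin,ss = (1839/65)·f/(1−f) ≈ 7.530 mg/L.
Regimen B: f = (1/2)^(36/28) ≈ 0.4102; Cmin,ss = (276/65)·f/(1−f) ≈ 2.953 mg/L.
Difference ≈ 7.530 − 2.953 ≈ 4.577 mg/L.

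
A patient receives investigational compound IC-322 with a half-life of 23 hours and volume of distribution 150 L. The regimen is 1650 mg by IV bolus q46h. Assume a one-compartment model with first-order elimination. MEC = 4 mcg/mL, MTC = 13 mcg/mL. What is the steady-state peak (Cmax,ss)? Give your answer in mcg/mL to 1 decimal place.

14.7 mcg/mL

τ = 46 h = 2 half-lives, so f = (1/2)^2 = 0.25.
Accumulation ratio R = 1/(1 − f) = 1/0.75 = 4/3.
Single-dose peak C₀ = D/Vd = 1650/150 = 11 mcg/mL.
Steady-state peak Cmax,ss = C₀·R = 11 × 4/3 ≈ 14.667 mcg/mL.
Peak 14.7 mcg/mL vs MTC 13 mcg/mL: exceeds toxic threshold.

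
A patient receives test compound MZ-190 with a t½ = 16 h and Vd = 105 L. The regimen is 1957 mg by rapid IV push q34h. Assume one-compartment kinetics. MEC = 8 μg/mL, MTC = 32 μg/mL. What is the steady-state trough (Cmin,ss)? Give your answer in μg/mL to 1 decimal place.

Over one 34-h interval, 34/16 ≈ 2.125 half-lives elapse, leaving f ≈ 0.2293 of each dose.
Each bolus raises the concentration by D/Vd = 1957/105 ≈ 18.638 μg/mL.
Steady-state trough Cmin,ss = C₀·f/(1−f) ≈ 18.638 × 0.2293/0.7707 ≈ 5.545 μg/mL.
Trough 5.5 μg/mL vs MEC 8 μg/mL: subtherapeutic.

5.5 μg/mL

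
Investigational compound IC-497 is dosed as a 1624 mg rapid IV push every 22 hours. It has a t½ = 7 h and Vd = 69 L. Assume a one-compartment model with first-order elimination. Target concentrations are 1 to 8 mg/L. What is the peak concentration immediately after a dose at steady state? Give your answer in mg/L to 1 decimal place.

Over one 22-h interval, 22/7 ≈ 3.1429 half-lives elapse, leaving f ≈ 0.1132 of each dose.
Accumulation ratio R = 1/(1 − f) ≈ 1/0.8868 ≈ 1.1276.
Single-dose peak C₀ = D/Vd = 1624/69 ≈ 23.536 mg/L.
Cmax,ss = C₀/(1 − f) ≈ 23.536/0.8868 ≈ 26.540 mg/L.
Peak 26.5 mg/L vs MTC 8 mg/L: exceeds toxic threshold.

26.5 mg/L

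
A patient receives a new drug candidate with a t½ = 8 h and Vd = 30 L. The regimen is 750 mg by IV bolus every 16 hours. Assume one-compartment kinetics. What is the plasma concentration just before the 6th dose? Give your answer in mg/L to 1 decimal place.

8.3 mg/L

f = (1/2)^(τ/t½) = (1/2)^(16/8) ≈ 0.2500.
C₀ = D/Vd = 750/30 ≈ 25.000 mg/L.
Before the 6th dose, 5 doses have been given. Superposition: Cmin = C₀·(f + f² + … + f^5).
≈ 25.000 × (0.2500 + 0.0625 + 0.0156 + 0.0039 + 0.0010) ≈ 25.000 × 0.3330 ≈ 8.325 mg/L.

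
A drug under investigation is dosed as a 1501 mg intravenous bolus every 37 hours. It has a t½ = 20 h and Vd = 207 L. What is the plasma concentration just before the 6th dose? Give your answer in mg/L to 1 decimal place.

f = (1/2)^(τ/t½) = (1/2)^(37/20) ≈ 0.2774.
C₀ = D/Vd = 1501/207 ≈ 7.251 mg/L.
Before the 6th dose, 5 doses have been given. Superposition: Cmin = C₀·(f + f² + … + f^5).
≈ 7.251 × (0.2774 + 0.0770 + 0.0213 + 0.0059 + 0.0016) ≈ 7.251 × 0.3832 ≈ 2.779 mg/L.

2.8 mg/L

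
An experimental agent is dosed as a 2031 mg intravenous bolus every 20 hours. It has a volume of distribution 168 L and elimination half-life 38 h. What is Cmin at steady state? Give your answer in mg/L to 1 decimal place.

27.5 mg/L

Over one 20-h interval, 20/38 ≈ 0.52632 half-lives elapse, leaving f ≈ 0.6943 of each dose.
Accumulation ratio R = 1/(1 − f) ≈ 1/0.3057 ≈ 3.2712.
Each bolus raises the concentration by D/Vd = 2031/168 ≈ 12.089 mg/L.
Steady-state peak Cmax,ss = C₀·R ≈ 12.089 × 3.2712 ≈ 39.546 mg/L.
Steady-state trough Cmin,ss = Cmax,ss·f ≈ 39.546 × 0.6943 ≈ 27.457 mg/L.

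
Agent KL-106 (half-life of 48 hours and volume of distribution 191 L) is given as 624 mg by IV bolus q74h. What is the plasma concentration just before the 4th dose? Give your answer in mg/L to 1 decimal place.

1.6 mg/L

f = (1/2)^(τ/t½) = (1/2)^(74/48) ≈ 0.3435.
C₀ = D/Vd = 624/191 ≈ 3.267 mg/L.
Before the 4th dose, 3 doses have been given. Superposition: Cmin = C₀·(f + f² + … + f^3).
≈ 3.267 × (0.3435 + 0.1180 + 0.0405) ≈ 3.267 × 0.5020 ≈ 1.640 mg/L.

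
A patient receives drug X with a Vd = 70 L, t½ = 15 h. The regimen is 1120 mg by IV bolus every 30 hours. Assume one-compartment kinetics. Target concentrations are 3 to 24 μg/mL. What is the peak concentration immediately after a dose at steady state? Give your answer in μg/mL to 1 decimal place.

21.3 μg/mL

τ = 30 h = 2 half-lives, so f = (1/2)^2 = 0.25.
At steady state, R = 1/(1 − 0.25) = 4/3.
Single-dose peak C₀ = D/Vd = 1120/70 = 16 μg/mL.
Steady-state peak Cmax,ss = C₀·R = 16 × 4/3 ≈ 21.333 μg/mL.
Peak 21.3 μg/mL vs MTC 24 μg/mL: below toxic threshold.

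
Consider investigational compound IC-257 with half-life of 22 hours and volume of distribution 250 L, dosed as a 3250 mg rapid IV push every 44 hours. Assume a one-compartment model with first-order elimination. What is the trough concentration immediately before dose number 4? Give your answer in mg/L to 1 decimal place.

f = (1/2)^(τ/t½) = (1/2)^(44/22) ≈ 0.2500.
C₀ = D/Vd = 3250/250 ≈ 13.000 mg/L.
Before the 4th dose, 3 doses have been given. Superposition: Cmin = C₀·(f + f² + … + f^3).
≈ 13.000 × (0.2500 + 0.0625 + 0.0156) ≈ 13.000 × 0.3281 ≈ 4.265 mg/L.

4.3 mg/L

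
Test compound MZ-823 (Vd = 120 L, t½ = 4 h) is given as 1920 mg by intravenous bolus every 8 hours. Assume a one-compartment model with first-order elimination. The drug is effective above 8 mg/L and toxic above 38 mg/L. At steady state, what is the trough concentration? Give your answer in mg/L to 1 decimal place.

The dosing interval is 2 half-lives, so f = 2^(−2) = 0.25.
At steady state, R = 1/(1 − 0.25) = 4/3.
Single-dose peak C₀ = D/Vd = 1920/120 = 16 mg/L.
Steady-state peak Cmax,ss = C₀·R = 16 × 4/3 ≈ 21.333 mg/L.
Steady-state trough Cmin,ss = Cmax,ss·f ≈ 21.333 × 0.25 ≈ 5.333 mg/L.
Trough 5.3 mg/L vs MEC 8 mg/L: subtherapeutic.

5.3 mg/L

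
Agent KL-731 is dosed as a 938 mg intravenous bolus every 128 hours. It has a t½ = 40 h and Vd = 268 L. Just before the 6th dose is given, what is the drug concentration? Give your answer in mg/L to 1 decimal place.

f = (1/2)^(τ/t½) = (1/2)^(128/40) ≈ 0.1088.
C₀ = D/Vd = 938/268 ≈ 3.500 mg/L.
Before the 6th dose, 5 doses have been given. Superposition: Cmin = C₀·(f + f² + … + f^5).
≈ 3.500 × (0.1088 + 0.0118 + 0.0013 + 0.0001 + 0.0000) ≈ 3.500 × 0.1220 ≈ 0.427 mg/L.

0.4 mg/L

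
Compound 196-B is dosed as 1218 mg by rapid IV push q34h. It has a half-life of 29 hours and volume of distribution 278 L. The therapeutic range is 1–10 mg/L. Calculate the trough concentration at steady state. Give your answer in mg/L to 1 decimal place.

τ/t½ = 34/29 ≈ 1.1724, so fraction remaining f = (1/2)^(34/29) ≈ 0.4437.
At steady state, accumulation factor R = 1/(1 − e^(−kτ)) ≈ 1.7976.
Single-dose peak C₀ = D/Vd = 1218/278 ≈ 4.381 mg/L.
Cmax,ss = C₀/(1 − f) ≈ 4.381/0.5563 ≈ 7.875 mg/L.
Steady-state trough Cmin,ss = Cmax,ss·f ≈ 7.875 × 0.4437 ≈ 3.494 mg/L.
Trough 3.5 mg/L vs MEC 1 mg/L: adequate.

3.5 mg/L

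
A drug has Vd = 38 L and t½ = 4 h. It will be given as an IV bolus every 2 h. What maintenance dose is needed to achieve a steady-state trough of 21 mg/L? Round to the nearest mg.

τ/t½ = 2/4 ≈ 0.5, so f = (1/2)^(2/4) ≈ 0.707107.
Cmin,ss = (D/Vd)·f/(1−f), so D = Cmin,ss·Vd·(1−f)/f.
D = 21 × 38 × (1−f)/f ≈ 21 × 38 × 0.41421 ≈ 330.54 mg.

331 mg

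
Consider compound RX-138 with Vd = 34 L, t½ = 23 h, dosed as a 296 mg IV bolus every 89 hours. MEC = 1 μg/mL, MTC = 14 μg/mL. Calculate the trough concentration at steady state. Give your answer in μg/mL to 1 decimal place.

0.6 μg/mL

τ/t½ = 89/23 ≈ 3.8696, so fraction remaining f = (1/2)^(89/23) ≈ 0.0684.
Accumulation ratio R = 1/(1 − f) ≈ 1/0.9316 ≈ 1.0734.
Single-dose peak C₀ = D/Vd = 296/34 ≈ 8.706 μg/mL.
Cmax,ss = C₀/(1 − f) ≈ 8.706/0.9316 ≈ 9.345 μg/mL.
One interval later, Cmin,ss = Cmax,ss·e^(−kτ) ≈ 9.345 × 0.0684 ≈ 0.639 μg/mL.
Trough 0.6 μg/mL vs MEC 1 μg/mL: subtherapeutic.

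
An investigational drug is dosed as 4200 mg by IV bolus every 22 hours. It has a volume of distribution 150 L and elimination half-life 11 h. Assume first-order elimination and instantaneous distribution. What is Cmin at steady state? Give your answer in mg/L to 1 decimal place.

τ = 22 h = 2 half-lives, so f = (1/2)^2 = 0.25.
Accumulation ratio R = 1/(1 − f) = 1/0.75 = 4/3.
Single-dose peak C₀ = D/Vd = 4200/150 = 28 mg/L.
Steady-state peak Cmax,ss = C₀·R = 28 × 4/3 ≈ 37.333 mg/L.
Steady-state trough Cmin,ss = Cmax,ss·f ≈ 37.333 × 0.25 ≈ 9.333 mg/L.

9.3 mg/L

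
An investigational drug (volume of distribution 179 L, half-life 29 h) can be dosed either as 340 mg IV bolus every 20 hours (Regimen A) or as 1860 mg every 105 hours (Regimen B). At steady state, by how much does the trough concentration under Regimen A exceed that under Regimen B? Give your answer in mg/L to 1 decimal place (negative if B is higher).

2.2 mg/L

Regimen A: f = (1/2)^(20/29) ≈ 0.6200; Cmin,ss = (340/179)·f/(1−f) ≈ 3.099 mg/L.
Regimen B: f = (1/2)^(105/29) ≈ 0.0813; Cmin,ss = (1860/179)·f/(1−f) ≈ 0.920 mg/L.
Difference ≈ 3.099 − 0.920 ≈ 2.179 mg/L.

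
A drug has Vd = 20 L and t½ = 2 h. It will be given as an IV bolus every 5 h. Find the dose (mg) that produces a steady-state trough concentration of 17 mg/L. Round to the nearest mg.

τ/t½ = 5/2 ≈ 2.5, so f = (1/2)^(5/2) ≈ 0.176777.
Cmin,ss = (D/Vd)·f/(1−f), so D = Cmin,ss·Vd·(1−f)/f.
D = 17 × 20 × (1−f)/f ≈ 17 × 20 × 4.65684 ≈ 1583.33 mg.

1583 mg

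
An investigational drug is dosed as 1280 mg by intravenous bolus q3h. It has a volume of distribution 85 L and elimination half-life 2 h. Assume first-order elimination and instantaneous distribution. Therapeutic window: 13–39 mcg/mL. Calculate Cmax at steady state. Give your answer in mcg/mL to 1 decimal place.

Over one 3-h interval, 3/2 ≈ 1.5 half-lives elapse, leaving f ≈ 0.3536 of each dose.
Accumulation ratio R = 1/(1 − f) ≈ 1/0.6464 ≈ 1.5470.
Single-dose peak C₀ = D/Vd = 1280/85 ≈ 15.059 mcg/mL.
Steady-state peak Cmax,ss = C₀·R ≈ 15.059 × 1.5470 ≈ 23.296 mcg/mL.
Peak 23.3 mcg/mL vs MTC 39 mcg/mL: below toxic threshold.

23.3 mcg/mL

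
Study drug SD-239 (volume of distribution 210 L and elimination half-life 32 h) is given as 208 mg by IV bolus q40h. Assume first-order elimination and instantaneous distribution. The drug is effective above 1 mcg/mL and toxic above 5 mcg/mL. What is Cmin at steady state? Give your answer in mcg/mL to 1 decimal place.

k = ln2/t½ = ln2/32 ≈ 0.021661 h⁻¹; fraction remaining f = e^(−kτ) = e^(−0.021661×40) ≈ 0.4204.
At steady state, accumulation factor R = 1/(1 − e^(−kτ)) ≈ 1.7253.
Single-dose peak C₀ = D/Vd = 208/210 ≈ 0.990 mcg/mL.
Steady-state peak Cmax,ss = C₀·R ≈ 0.990 × 1.7253 ≈ 1.708 mcg/mL.
One interval later, Cmin,ss = Cmax,ss·e^(−kτ) ≈ 1.708 × 0.4204 ≈ 0.718 mcg/mL.
Trough 0.7 mcg/mL vs MEC 1 mcg/mL: subtherapeutic.

0.7 mcg/mL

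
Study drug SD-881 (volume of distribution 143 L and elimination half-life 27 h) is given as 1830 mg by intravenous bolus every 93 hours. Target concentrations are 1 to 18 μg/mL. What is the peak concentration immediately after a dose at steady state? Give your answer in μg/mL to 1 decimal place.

14.1 μg/mL

Over one 93-h interval, 93/27 ≈ 3.4444 half-lives elapse, leaving f ≈ 0.0919 of each dose.
At steady state, accumulation factor R = 1/(1 − e^(−kτ)) ≈ 1.1012.
Each bolus raises the concentration by D/Vd = 1830/143 ≈ 12.797 μg/mL.
Steady-state peak Cmax,ss = C₀·R ≈ 12.797 × 1.1012 ≈ 14.092 μg/mL.
Peak 14.1 μg/mL vs MTC 18 μg/mL: below toxic threshold.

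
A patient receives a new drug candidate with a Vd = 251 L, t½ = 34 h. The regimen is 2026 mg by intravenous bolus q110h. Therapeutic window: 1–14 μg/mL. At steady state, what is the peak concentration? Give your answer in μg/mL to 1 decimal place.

9.0 μg/mL

k = ln2/t½ = ln2/34 ≈ 0.020387 h⁻¹; fraction remaining f = e^(−kτ) = e^(−0.020387×110) ≈ 0.1062.
At steady state, accumulation factor R = 1/(1 − e^(−kτ)) ≈ 1.1188.
Single-dose peak C₀ = D/Vd = 2026/251 ≈ 8.072 μg/mL.
Steady-state peak Cmax,ss = C₀·R ≈ 8.072 × 1.1188 ≈ 9.031 μg/mL.
Peak 9.0 μg/mL vs MTC 14 μg/mL: below toxic threshold.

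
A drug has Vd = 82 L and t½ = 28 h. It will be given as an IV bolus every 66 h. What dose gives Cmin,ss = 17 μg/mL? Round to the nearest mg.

5748 mg

τ/t½ = 66/28 ≈ 2.3571, so f = (1/2)^(66/28) ≈ 0.195177.
Cmin,ss = (D/Vd)·f/(1−f), so D = Cmin,ss·Vd·(1−f)/f.
D = 17 × 82 × (1−f)/f ≈ 17 × 82 × 4.12355 ≈ 5748.23 mg.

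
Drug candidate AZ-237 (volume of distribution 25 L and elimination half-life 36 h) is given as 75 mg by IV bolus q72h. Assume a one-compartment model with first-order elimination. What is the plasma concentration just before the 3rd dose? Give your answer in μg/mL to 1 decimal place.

0.9 μg/mL

f = (1/2)^(τ/t½) = (1/2)^(72/36) ≈ 0.2500.
C₀ = D/Vd = 75/25 ≈ 3.000 μg/mL.
Before the 3rd dose, 2 doses have been given. Superposition: Cmin = C₀·(f + f²).
≈ 3.000 × (0.2500 + 0.0625) ≈ 3.000 × 0.3125 ≈ 0.938 μg/mL.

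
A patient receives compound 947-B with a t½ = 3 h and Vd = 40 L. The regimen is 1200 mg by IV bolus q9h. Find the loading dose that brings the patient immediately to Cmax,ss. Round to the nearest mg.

1371 mg

f = (1/2)^(9/3) ≈ 0.125000; accumulation ratio R = 1/(1−f) ≈ 1.14286.
Loading dose to hit Cmax,ss on first dose: D_load = D_maint·R ≈ 1200 × 1.14286 ≈ 1371.43 mg.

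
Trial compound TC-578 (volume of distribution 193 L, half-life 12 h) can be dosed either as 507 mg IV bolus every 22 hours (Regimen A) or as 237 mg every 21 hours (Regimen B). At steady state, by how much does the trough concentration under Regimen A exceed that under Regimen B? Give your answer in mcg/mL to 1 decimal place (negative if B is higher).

Regimen A: f = (1/2)^(22/12) ≈ 0.2806; Cmin,ss = (507/193)·f/(1−f) ≈ 1.025 mcg/mL.
Regimen B: f = (1/2)^(21/12) ≈ 0.2973; Cmin,ss = (237/193)·f/(1−f) ≈ 0.520 mcg/mL.
Difference ≈ 1.025 − 0.520 ≈ 0.505 mcg/mL.

0.5 mcg/mL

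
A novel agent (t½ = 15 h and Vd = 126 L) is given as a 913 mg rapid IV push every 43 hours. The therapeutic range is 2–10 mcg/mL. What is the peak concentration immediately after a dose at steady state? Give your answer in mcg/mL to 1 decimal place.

τ/t½ = 43/15 ≈ 2.8667, so fraction remaining f = (1/2)^(43/15) ≈ 0.1371.
Accumulation ratio R = 1/(1 − f) ≈ 1/0.8629 ≈ 1.1589.
Each bolus raises the concentration by D/Vd = 913/126 ≈ 7.246 mcg/mL.
Steady-state peak Cmax,ss = C₀·R ≈ 7.246 × 1.1589 ≈ 8.397 mcg/mL.
Peak 8.4 mcg/mL vs MTC 10 mcg/mL: below toxic threshold.

8.4 mcg/mL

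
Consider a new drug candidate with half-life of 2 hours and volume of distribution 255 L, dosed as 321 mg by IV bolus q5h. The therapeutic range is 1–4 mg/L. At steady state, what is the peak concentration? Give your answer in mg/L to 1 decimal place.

1.5 mg/L

k = ln2/t½ = ln2/2 ≈ 0.346574 h⁻¹; fraction remaining f = e^(−kτ) = e^(−0.346574×5) ≈ 0.1768.
At steady state, accumulation factor R = 1/(1 − e^(−kτ)) ≈ 1.2148.
Single-dose peak C₀ = D/Vd = 321/255 ≈ 1.259 mg/L.
Steady-state peak Cmax,ss = C₀·R ≈ 1.259 × 1.2148 ≈ 1.529 mg/L.
Peak 1.5 mg/L vs MTC 4 mg/L: below toxic threshold.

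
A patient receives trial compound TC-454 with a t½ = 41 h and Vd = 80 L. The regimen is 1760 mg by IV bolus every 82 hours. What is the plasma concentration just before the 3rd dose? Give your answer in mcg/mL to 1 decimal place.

f = (1/2)^(τ/t½) = (1/2)^(82/41) ≈ 0.2500.
C₀ = D/Vd = 1760/80 ≈ 22.000 mcg/mL.
Before the 3rd dose, 2 doses have been given. Superposition: Cmin = C₀·(f + f²).
≈ 22.000 × (0.2500 + 0.0625) ≈ 22.000 × 0.3125 ≈ 6.875 mcg/mL.

6.9 mcg/mL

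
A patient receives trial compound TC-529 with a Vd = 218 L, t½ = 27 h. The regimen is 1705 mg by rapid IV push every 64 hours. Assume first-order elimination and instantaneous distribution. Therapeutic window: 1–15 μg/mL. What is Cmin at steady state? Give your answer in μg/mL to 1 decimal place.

1.9 μg/mL

τ/t½ = 64/27 ≈ 2.3704, so fraction remaining f = (1/2)^(64/27) ≈ 0.1934.
At steady state, accumulation factor R = 1/(1 − e^(−kτ)) ≈ 1.2398.
Single-dose peak C₀ = D/Vd = 1705/218 ≈ 7.821 μg/mL.
Steady-state peak Cmax,ss = C₀·R ≈ 7.821 × 1.2398 ≈ 9.696 μg/mL.
One interval later, Cmin,ss = Cmax,ss·e^(−kτ) ≈ 9.696 × 0.1934 ≈ 1.875 μg/mL.
Trough 1.9 μg/mL vs MEC 1 μg/mL: adequate.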